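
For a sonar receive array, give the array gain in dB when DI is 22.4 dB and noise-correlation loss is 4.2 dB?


AG = DI - L_corr = 22.4 - 4.2 = 18.2

18.2 dB


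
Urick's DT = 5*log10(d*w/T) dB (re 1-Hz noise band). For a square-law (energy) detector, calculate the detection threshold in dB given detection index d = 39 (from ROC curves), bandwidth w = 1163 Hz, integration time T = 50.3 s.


14.78 dB


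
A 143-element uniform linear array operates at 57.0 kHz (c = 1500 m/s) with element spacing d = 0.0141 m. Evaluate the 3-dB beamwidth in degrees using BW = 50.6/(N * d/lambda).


0.66 deg


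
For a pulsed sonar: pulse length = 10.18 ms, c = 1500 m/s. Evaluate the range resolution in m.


7.635 m


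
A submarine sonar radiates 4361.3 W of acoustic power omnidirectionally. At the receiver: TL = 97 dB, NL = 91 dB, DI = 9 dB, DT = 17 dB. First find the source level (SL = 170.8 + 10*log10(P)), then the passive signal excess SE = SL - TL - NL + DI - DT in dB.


Step 1: SL = 170.8 + 10*log10(4361.3) = 207.2 dB
Step 2: SE = SL - TL - NL + DI - DT = 207.2 - 97 - 91 + 9 - 17 = 11.2

11.2 dB


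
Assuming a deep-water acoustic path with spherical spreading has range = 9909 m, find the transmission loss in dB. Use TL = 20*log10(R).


TL = 20*log10(9909) = 79.92

79.92 dB


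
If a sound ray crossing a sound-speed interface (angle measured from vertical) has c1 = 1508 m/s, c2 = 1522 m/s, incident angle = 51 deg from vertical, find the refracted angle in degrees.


sin(theta2) = (c2/c1)*sin(theta1) = (1522/1508)*sin(51 deg) = 0.78436
theta2 = arcsin(0.78436) = 51.66

51.66 deg


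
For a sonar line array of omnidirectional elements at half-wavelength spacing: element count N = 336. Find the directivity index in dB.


DI = 10*log10(336) = 25.26

25.26 dB


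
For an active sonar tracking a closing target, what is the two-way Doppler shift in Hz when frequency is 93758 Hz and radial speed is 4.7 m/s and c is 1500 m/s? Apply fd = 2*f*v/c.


fd = 2*f*v/c = 2 * 93758 * 4.7 / 1500 = 587.55

587.55 Hz


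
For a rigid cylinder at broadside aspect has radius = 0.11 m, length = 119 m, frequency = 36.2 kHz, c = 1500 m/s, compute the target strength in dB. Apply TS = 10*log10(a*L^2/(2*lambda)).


lambda = 1500/36200 = 0.04144 m
TS = 10*log10(0.11*119^2/(2*0.04144)) = 42.74

42.74 dB


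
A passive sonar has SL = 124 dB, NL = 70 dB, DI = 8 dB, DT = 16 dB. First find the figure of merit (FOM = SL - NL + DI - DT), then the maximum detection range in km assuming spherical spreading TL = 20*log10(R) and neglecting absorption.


Step 1: FOM = SL - NL + DI - DT = 124 - 70 + 8 - 16 = 46 dB
Step 2: at max range FOM = TL = 20*log10(R), so R = 10^(46/20) = 199.53 m = 0.2 km

0.2 km


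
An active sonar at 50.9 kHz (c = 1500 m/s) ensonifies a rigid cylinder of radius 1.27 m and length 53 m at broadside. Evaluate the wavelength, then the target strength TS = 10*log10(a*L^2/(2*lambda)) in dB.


Step 1: lambda = c/f = 1500/50900 = 0.02947 m
Step 2: TS = 10*log10(a*L^2/(2*lambda)) = 10*log10(1.27*53^2/(2*0.02947)) = 47.82

47.82 dB


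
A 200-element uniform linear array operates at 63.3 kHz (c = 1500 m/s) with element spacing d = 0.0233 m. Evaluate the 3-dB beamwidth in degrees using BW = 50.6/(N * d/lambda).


Step 1: lambda = 1500/63300 = 0.0237 m
Step 2: d/lambda = 0.0233/0.0237 = 0.9831
Step 3: BW = 50.6/(N * d/lambda) = 50.6/(200 * 0.9831) = 0.26

0.26 deg


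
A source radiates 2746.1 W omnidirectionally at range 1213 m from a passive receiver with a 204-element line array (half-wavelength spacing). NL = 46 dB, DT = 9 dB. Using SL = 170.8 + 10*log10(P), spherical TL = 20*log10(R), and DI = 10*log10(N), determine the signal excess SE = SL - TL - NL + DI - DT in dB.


Step 1: SL = 170.8 + 10*log10(2746.1) = 205.19 dB
Step 2: TL = 20*log10(1213) = 61.68 dB
Step 3: DI = 10*log10(204) = 23.1 dB
Step 4: SE = SL - TL - NL + DI - DT = 205.19 - 61.68 - 46 + 23.1 - 9 = 111.61

111.61 dB


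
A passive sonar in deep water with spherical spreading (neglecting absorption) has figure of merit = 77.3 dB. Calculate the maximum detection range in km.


At max range FOM = TL, so 20*log10(R) = 77.3
R = 10^(77.3/20) = 7328.25 m = 7.33 km

7.33 km


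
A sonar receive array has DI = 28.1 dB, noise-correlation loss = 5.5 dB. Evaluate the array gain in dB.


22.6 dB


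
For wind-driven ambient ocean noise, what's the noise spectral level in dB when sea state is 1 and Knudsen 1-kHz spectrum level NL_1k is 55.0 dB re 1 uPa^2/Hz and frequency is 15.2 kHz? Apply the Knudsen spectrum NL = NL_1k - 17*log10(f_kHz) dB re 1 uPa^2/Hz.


NL = NL_1k - 17*log10(f_kHz) = 55.0 - 17*log10(15.2) = 55.0 - (20.09) = 34.91

34.91 dB


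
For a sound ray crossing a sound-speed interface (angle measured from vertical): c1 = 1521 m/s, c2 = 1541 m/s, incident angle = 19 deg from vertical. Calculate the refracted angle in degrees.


sin(theta2) = (c2/c1)*sin(theta1) = (1541/1521)*sin(19 deg) = 0.32985
theta2 = arcsin(0.32985) = 19.26

19.26 deg


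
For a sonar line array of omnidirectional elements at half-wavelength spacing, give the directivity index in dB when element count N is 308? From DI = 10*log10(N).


DI = 10*log10(308) = 24.89

24.89 dB


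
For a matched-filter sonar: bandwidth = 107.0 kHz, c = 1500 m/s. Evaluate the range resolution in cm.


dR = c/(2*BW) = 1500 / (2 * 107.0e3) = 0.007 m = 0.7 cm

0.7 cm


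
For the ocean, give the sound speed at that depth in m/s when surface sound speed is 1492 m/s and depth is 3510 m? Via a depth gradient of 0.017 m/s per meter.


1551.67 m/s


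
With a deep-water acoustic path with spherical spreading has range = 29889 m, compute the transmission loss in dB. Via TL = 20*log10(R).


TL = 20*log10(29889) = 89.51

89.51 dB


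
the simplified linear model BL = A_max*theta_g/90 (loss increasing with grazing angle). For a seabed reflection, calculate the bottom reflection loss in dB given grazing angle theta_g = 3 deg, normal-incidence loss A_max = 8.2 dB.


0.27 dB


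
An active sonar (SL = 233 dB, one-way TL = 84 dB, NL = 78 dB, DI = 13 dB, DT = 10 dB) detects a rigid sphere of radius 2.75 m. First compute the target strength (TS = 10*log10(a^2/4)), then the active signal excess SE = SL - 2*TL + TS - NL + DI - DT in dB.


Step 1: TS = 10*log10(2.75^2/4) = 2.77 dB
Step 2: SE = SL - 2*TL + TS - NL + DI - DT = 233 - 2*84 + (2.77) - 78 + 13 - 10 = -7.23

-7.23 dB


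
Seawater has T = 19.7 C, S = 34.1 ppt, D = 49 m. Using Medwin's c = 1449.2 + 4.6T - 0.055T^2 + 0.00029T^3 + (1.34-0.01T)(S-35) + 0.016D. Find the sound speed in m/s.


c = 1449.2 + 4.6*19.7 - 0.055*19.7^2 + 0.00029*19.7^3 + (1.34 - 0.01*19.7)*(34.1 - 35) + 0.016*49 = 1520.45

1520.45 m/s


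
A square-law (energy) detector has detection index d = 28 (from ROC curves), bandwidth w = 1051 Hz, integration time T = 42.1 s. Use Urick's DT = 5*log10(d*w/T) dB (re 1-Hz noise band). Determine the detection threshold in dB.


DT = 5*log10(d*w/T) = 5*log10(28 * 1051 / 42.1) = 5*log10(699.0) = 14.22

14.22 dB


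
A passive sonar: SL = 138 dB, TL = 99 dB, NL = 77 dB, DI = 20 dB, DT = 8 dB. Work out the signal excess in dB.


SE = SL - TL - NL + DI - DT = 138 - 99 - 77 + 20 - 8 = -26

-26 dB


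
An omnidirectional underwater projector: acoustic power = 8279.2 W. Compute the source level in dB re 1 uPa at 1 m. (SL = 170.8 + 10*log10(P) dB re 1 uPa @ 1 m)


SL = 170.8 + 10*log10(8279.2) = 170.8 + 39.18 = 209.98

209.98 dB


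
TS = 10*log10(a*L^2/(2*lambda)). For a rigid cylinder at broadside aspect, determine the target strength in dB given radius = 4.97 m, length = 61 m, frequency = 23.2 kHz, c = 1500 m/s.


lambda = 1500/23200 = 0.06466 m
TS = 10*log10(4.97*61^2/(2*0.06466)) = 51.55

51.55 dB


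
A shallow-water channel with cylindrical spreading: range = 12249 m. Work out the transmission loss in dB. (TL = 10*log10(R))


40.88 dB


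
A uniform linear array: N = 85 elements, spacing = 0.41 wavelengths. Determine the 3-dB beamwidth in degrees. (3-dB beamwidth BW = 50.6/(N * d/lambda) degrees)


BW = 50.6 / (85 * 0.41) = 50.6 / 34.85 = 1.45

1.45 deg


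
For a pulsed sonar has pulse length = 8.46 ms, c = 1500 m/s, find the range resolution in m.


dR = c*tau/2 = 1500 * 8.46e-3 / 2 = 6.345

6.345 m


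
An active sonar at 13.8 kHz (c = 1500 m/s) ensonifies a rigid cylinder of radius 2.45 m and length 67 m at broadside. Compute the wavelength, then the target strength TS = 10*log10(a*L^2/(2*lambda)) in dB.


Step 1: lambda = c/f = 1500/13800 = 0.1087 m
Step 2: TS = 10*log10(a*L^2/(2*lambda)) = 10*log10(2.45*67^2/(2*0.1087)) = 47.04

47.04 dB


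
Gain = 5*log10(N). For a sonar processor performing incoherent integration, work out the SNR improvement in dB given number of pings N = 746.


Gain = 5*log10(746) = 14.36

14.36 dB


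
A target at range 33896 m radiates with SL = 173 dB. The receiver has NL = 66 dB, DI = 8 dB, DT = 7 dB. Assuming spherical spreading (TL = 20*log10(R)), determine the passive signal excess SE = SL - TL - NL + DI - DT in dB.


Step 1: TL = 20*log10(33896) = 90.6 dB
Step 2: SE = 173 - 90.6 - 66 + 8 - 7 = 17.4

17.4 dB


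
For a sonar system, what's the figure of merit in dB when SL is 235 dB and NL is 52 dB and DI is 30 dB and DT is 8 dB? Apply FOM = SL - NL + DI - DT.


205 dB


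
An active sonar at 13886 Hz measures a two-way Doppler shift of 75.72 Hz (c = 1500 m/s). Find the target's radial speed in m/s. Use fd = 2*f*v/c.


From fd = 2*f*v/c, v = c*fd/(2*f) = 1500 * 75.72 / (2*13886) = 4.09

4.09 m/s


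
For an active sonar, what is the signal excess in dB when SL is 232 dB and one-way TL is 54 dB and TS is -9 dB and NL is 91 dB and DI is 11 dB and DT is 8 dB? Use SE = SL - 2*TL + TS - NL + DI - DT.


SE = SL - 2*TL + TS - NL + DI - DT = 232 - 2*54 + (-9) - 91 + 11 - 8 = 27

27 dB


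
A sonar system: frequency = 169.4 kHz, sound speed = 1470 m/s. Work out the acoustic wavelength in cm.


0.87 cm


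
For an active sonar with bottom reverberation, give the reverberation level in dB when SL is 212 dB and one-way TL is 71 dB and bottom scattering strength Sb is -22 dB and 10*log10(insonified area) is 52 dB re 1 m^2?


100 dB


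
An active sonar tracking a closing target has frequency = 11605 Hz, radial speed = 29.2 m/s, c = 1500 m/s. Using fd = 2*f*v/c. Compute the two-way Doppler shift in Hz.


451.82 Hz


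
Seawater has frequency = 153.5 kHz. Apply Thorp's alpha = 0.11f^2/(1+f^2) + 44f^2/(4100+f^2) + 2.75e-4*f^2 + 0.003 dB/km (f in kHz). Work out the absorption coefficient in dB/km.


44.071 dB/km


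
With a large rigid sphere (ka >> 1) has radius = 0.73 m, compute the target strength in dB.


-8.75 dB


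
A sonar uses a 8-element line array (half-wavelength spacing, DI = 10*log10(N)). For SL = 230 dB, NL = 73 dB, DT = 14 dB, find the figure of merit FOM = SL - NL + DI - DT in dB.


Step 1: DI = 10*log10(8) = 9.03 dB
Step 2: FOM = SL - NL + DI - DT = 230 - 73 + 9.03 - 14 = 152.03

152.03 dB


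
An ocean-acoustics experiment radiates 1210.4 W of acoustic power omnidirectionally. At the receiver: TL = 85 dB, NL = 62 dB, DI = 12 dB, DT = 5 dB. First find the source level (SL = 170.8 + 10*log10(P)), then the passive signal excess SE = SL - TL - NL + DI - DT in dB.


Step 1: SL = 170.8 + 10*log10(1210.4) = 201.63 dB
Step 2: SE = SL - TL - NL + DI - DT = 201.63 - 85 - 62 + 12 - 5 = 61.63

61.63 dB


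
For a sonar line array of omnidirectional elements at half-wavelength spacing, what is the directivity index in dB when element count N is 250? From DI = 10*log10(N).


DI = 10*log10(250) = 23.98

23.98 dB


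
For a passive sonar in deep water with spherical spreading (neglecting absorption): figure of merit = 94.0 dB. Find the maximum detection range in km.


At max range FOM = TL, so 20*log10(R) = 94.0
R = 10^(94.0/20) = 50118.72 m = 50.12 km

50.12 km


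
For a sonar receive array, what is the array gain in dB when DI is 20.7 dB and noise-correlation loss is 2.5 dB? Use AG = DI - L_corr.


AG = DI - L_corr = 20.7 - 2.5 = 18.2

18.2 dB


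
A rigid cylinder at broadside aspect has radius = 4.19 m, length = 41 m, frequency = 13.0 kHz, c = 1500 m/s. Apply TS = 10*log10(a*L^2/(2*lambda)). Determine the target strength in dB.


44.85 dB


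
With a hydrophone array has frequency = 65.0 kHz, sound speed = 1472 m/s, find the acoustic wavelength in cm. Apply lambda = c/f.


2.26 cm


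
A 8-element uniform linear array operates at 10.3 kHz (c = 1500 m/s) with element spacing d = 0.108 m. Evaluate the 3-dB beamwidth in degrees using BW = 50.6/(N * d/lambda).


8.53 deg


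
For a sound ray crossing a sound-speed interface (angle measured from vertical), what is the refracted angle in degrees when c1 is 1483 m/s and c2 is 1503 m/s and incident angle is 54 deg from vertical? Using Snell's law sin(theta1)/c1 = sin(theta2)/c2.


55.08 deg


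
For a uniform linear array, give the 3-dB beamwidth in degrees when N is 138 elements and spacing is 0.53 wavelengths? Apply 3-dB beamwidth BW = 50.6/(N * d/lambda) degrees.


BW = 50.6 / (138 * 0.53) = 50.6 / 73.14 = 0.69

0.69 deg


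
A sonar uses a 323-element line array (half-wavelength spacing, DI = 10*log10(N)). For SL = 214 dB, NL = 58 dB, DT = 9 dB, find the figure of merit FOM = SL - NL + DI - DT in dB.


Step 1: DI = 10*log10(323) = 25.09 dB
Step 2: FOM = SL - NL + DI - DT = 214 - 58 + 25.09 - 9 = 172.09

172.09 dB


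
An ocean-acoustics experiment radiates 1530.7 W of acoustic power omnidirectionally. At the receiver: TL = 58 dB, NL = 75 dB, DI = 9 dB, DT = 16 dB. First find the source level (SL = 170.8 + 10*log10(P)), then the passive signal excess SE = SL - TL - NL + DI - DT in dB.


Step 1: SL = 170.8 + 10*log10(1530.7) = 202.65 dB
Step 2: SE = SL - TL - NL + DI - DT = 202.65 - 58 - 75 + 9 - 16 = 62.65

62.65 dB


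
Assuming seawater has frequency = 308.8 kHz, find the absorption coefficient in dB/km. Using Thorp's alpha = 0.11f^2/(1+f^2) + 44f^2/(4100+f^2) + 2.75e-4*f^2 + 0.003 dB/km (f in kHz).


68.522 dB/km


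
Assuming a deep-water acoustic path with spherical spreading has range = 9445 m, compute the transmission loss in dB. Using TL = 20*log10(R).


TL = 20*log10(9445) = 79.5

79.5 dB


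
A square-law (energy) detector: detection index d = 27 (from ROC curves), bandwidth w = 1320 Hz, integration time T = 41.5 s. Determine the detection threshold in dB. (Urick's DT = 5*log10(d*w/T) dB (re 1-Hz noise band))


DT = 5*log10(d*w/T) = 5*log10(27 * 1320 / 41.5) = 5*log10(858.8) = 14.67

14.67 dB


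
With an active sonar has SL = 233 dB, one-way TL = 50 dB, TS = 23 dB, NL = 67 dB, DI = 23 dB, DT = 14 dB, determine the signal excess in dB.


SE = SL - 2*TL + TS - NL + DI - DT = 233 - 2*50 + (23) - 67 + 23 - 14 = 98

98 dB


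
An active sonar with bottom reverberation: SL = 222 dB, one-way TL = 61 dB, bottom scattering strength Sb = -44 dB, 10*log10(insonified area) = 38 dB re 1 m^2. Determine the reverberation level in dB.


94 dB


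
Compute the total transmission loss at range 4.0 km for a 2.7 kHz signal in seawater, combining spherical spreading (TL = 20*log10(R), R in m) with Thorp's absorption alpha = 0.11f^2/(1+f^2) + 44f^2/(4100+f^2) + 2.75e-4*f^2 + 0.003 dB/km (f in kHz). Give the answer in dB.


Step 1 (Thorp): alpha = 0.11*7.29/(1+7.29) + 44*7.29/(4100+7.29) + 2.75e-4*7.29 + 0.003 = 0.1798 dB/km
Step 2: TL_spread = 20*log10(4000) = 72.04 dB
Step 3: TL_abs = alpha*R = 0.1798 * 4.0 = 0.72 dB
Step 4: TL_total = 72.04 + 0.72 = 72.76

72.76 dB


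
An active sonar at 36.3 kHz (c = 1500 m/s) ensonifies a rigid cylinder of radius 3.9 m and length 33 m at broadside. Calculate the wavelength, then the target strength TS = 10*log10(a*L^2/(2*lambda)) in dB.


Step 1: lambda = c/f = 1500/36300 = 0.04132 m
Step 2: TS = 10*log10(a*L^2/(2*lambda)) = 10*log10(3.9*33^2/(2*0.04132)) = 47.11

47.11 dB


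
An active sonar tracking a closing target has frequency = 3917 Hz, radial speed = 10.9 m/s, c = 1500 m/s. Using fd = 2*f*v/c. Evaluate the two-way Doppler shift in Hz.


56.93 Hz


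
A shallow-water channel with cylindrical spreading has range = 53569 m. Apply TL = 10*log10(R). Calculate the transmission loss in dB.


47.29 dB


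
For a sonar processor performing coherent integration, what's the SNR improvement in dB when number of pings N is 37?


Gain = 10*log10(37) = 15.68

15.68 dB


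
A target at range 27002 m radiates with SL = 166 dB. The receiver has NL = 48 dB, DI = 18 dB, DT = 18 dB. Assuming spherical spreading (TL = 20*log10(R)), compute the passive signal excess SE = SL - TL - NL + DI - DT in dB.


Step 1: TL = 20*log10(27002) = 88.63 dB
Step 2: SE = 166 - 88.63 - 48 + 18 - 18 = 29.37

29.37 dB


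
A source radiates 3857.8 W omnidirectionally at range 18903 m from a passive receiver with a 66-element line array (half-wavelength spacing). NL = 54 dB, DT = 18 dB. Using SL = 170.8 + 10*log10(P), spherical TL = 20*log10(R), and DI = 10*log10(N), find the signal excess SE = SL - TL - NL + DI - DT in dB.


Step 1: SL = 170.8 + 10*log10(3857.8) = 206.66 dB
Step 2: TL = 20*log10(18903) = 85.53 dB
Step 3: DI = 10*log10(66) = 18.2 dB
Step 4: SE = SL - TL - NL + DI - DT = 206.66 - 85.53 - 54 + 18.2 - 18 = 67.33

67.33 dB


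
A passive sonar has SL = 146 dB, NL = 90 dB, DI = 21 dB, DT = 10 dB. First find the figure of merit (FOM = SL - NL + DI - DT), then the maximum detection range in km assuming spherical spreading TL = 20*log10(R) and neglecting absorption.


Step 1: FOM = SL - NL + DI - DT = 146 - 90 + 21 - 10 = 67 dB
Step 2: at max range FOM = TL = 20*log10(R), so R = 10^(67/20) = 2238.72 m = 2.24 km

2.24 km


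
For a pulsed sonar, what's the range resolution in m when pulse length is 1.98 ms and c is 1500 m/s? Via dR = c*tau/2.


dR = c*tau/2 = 1500 * 1.98e-3 / 2 = 1.485

1.485 m


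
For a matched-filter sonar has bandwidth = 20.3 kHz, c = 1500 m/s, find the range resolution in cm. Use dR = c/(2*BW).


dR = c/(2*BW) = 1500 / (2 * 20.3e3) = 0.0369 m = 3.69 cm

3.69 cm


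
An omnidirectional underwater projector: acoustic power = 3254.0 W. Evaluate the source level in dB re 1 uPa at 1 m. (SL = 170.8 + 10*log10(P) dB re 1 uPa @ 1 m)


SL = 170.8 + 10*log10(3254.0) = 170.8 + 35.12 = 205.92

205.92 dB


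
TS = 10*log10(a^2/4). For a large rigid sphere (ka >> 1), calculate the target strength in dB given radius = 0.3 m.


TS = 10*log10(0.3^2 / 4) = 10*log10(0.0225) = -16.48

-16.48 dB


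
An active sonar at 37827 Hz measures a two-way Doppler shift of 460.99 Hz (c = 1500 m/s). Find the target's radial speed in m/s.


From fd = 2*f*v/c, v = c*fd/(2*f) = 1500 * 460.99 / (2*37827) = 9.14

9.14 m/s


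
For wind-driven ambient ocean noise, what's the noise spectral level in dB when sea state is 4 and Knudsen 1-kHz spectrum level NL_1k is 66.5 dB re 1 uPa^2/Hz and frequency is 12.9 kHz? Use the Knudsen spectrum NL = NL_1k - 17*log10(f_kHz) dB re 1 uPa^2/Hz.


47.62 dB


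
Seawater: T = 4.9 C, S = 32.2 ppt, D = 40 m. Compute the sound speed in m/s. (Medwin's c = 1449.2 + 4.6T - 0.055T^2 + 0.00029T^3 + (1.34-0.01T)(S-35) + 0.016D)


c = 1449.2 + 4.6*4.9 - 0.055*4.9^2 + 0.00029*4.9^3 + (1.34 - 0.01*4.9)*(32.2 - 35) + 0.016*40 = 1467.48

1467.48 m/s


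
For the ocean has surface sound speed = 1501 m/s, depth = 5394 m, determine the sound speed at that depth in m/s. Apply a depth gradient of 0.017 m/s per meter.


c = 1501 + 0.017 * 5394 = 1592.698

1592.698 m/s


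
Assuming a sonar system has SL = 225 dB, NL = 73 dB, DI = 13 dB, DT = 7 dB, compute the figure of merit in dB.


FOM = SL - NL + DI - DT = 225 - 73 + 13 - 7 = 158

158 dB


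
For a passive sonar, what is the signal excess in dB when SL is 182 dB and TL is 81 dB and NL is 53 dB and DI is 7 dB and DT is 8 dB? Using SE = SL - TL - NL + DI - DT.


47 dB


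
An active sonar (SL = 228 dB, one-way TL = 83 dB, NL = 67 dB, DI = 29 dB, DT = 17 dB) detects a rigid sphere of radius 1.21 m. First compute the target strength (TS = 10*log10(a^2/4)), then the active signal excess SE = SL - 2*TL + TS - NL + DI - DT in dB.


Step 1: TS = 10*log10(1.21^2/4) = -4.36 dB
Step 2: SE = SL - 2*TL + TS - NL + DI - DT = 228 - 2*83 + (-4.36) - 67 + 29 - 17 = 2.64

2.64 dB


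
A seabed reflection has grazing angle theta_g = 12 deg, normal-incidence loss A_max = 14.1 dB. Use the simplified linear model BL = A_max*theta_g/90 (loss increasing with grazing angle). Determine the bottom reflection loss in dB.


BL = A_max * theta_g / 90 = 14.1 * 12 / 90 = 1.88

1.88 dB


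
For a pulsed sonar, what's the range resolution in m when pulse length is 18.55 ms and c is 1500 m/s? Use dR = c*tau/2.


13.9125 m


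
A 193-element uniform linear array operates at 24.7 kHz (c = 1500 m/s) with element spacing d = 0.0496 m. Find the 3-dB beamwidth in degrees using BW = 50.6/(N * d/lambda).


Step 1: lambda = 1500/24700 = 0.06073 m
Step 2: d/lambda = 0.0496/0.06073 = 0.8167
Step 3: BW = 50.6/(N * d/lambda) = 50.6/(193 * 0.8167) = 0.32

0.32 deg


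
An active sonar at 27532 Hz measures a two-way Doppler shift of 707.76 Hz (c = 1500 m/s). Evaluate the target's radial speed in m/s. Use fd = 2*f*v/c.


From fd = 2*f*v/c, v = c*fd/(2*f) = 1500 * 707.76 / (2*27532) = 19.28

19.28 m/s


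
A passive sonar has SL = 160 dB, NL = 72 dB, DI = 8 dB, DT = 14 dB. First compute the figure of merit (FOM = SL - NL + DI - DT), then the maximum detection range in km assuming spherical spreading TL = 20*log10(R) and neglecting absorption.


Step 1: FOM = SL - NL + DI - DT = 160 - 72 + 8 - 14 = 82 dB
Step 2: at max range FOM = TL = 20*log10(R), so R = 10^(82/20) = 12589.25 m = 12.59 km

12.59 km


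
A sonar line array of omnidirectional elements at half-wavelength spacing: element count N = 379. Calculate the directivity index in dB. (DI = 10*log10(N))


DI = 10*log10(379) = 25.79

25.79 dB


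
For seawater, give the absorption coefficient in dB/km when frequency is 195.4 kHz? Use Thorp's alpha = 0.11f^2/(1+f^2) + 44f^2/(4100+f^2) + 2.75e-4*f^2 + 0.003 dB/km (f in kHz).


f^2 = 38181.16
alpha = 0.11*38181.16/(1+38181.16) + 44*38181.16/(4100+38181.16) + 2.75e-4*38181.16 + 0.003 = 50.346

50.346 dB/km


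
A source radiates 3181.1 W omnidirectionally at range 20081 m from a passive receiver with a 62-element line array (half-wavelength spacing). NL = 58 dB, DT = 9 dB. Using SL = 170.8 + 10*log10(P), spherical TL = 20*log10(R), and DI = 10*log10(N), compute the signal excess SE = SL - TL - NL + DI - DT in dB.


70.69 dB


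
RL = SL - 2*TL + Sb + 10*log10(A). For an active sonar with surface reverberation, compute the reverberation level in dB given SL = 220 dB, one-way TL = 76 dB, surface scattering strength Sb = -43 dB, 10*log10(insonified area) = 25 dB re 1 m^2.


RL = SL - 2*TL + Sb + 10*log10(A) = 220 - 2*76 + (-43) + 25 = 50

50 dB


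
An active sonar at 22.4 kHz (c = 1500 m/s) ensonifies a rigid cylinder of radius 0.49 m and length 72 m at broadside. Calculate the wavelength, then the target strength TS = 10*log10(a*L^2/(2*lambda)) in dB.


Step 1: lambda = c/f = 1500/22400 = 0.06696 m
Step 2: TS = 10*log10(a*L^2/(2*lambda)) = 10*log10(0.49*72^2/(2*0.06696)) = 42.78

42.78 dB


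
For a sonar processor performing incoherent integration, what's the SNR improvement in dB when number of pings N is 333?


Gain = 5*log10(333) = 12.61

12.61 dB


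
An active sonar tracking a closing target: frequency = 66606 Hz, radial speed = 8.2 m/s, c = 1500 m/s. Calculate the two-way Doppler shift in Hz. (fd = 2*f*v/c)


fd = 2*f*v/c = 2 * 66606 * 8.2 / 1500 = 728.23

728.23 Hz


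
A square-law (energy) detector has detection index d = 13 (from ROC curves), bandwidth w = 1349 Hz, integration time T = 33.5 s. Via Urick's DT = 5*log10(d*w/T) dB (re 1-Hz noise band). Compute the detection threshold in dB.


13.59 dB


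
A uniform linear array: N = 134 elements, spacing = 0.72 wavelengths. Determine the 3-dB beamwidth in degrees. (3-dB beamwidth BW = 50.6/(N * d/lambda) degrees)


BW = 50.6 / (134 * 0.72) = 50.6 / 96.48 = 0.52

0.52 deg


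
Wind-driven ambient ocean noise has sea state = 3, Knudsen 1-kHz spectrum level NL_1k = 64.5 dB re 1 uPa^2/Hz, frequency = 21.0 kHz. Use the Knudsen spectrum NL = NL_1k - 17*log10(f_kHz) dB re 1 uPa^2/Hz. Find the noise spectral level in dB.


NL = NL_1k - 17*log10(f_kHz) = 64.5 - 17*log10(21.0) = 64.5 - (22.48) = 42.02

42.02 dB


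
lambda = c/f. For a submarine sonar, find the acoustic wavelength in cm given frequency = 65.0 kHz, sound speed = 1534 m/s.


2.36 cm


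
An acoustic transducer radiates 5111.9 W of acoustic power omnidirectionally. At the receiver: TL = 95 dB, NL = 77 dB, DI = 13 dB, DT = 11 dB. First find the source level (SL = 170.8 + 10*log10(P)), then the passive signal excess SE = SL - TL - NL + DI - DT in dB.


Step 1: SL = 170.8 + 10*log10(5111.9) = 207.89 dB
Step 2: SE = SL - TL - NL + DI - DT = 207.89 - 95 - 77 + 13 - 11 = 37.89

37.89 dB


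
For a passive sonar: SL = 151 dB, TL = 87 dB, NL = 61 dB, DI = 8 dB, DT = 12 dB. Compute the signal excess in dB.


SE = SL - TL - NL + DI - DT = 151 - 87 - 61 + 8 - 12 = -1

-1 dB


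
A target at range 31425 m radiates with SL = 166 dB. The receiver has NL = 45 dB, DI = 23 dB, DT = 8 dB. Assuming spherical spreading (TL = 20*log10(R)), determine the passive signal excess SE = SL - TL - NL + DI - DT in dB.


Step 1: TL = 20*log10(31425) = 89.95 dB
Step 2: SE = 166 - 89.95 - 45 + 23 - 8 = 46.05

46.05 dB


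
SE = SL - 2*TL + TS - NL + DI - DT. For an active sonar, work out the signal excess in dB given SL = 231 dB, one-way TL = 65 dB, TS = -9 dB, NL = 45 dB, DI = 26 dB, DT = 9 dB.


SE = SL - 2*TL + TS - NL + DI - DT = 231 - 2*65 + (-9) - 45 + 26 - 9 = 64

64 dB


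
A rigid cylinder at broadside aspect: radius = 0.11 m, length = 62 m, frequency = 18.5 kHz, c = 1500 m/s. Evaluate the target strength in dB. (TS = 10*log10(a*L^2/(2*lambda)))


34.16 dB


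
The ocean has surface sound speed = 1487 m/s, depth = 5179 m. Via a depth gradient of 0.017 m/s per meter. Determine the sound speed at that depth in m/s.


1575.043 m/s


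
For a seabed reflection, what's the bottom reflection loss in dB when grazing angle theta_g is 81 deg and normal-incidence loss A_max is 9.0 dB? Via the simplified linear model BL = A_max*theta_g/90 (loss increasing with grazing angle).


BL = A_max * theta_g / 90 = 9.0 * 81 / 90 = 8.1

8.1 dB


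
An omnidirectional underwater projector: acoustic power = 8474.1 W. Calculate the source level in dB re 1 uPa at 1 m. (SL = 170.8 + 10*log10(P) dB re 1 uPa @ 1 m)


SL = 170.8 + 10*log10(8474.1) = 170.8 + 39.28 = 210.08

210.08 dB


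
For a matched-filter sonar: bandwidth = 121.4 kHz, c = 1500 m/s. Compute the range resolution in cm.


dR = c/(2*BW) = 1500 / (2 * 121.4e3) = 0.0062 m = 0.62 cm

0.62 cm


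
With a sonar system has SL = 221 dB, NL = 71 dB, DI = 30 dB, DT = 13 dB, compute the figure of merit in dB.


FOM = SL - NL + DI - DT = 221 - 71 + 30 - 13 = 167

167 dB


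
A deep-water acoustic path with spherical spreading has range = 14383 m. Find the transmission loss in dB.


83.16 dB


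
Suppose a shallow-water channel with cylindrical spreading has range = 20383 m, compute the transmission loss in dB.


TL = 10*log10(20383) = 43.09

43.09 dB


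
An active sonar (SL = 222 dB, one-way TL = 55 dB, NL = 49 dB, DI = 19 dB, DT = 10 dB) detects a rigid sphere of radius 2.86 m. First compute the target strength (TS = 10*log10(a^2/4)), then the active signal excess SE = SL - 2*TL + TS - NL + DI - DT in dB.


Step 1: TS = 10*log10(2.86^2/4) = 3.11 dB
Step 2: SE = SL - 2*TL + TS - NL + DI - DT = 222 - 2*55 + (3.11) - 49 + 19 - 10 = 75.11

75.11 dB


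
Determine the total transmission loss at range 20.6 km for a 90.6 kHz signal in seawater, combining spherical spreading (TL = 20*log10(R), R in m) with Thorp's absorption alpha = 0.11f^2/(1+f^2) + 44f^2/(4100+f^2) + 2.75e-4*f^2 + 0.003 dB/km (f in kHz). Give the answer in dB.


Step 1 (Thorp): alpha = 0.11*8208.36/(1+8208.36) + 44*8208.36/(4100+8208.36) + 2.75e-4*8208.36 + 0.003 = 31.7136 dB/km
Step 2: TL_spread = 20*log10(20600) = 86.28 dB
Step 3: TL_abs = alpha*R = 31.7136 * 20.6 = 653.3 dB
Step 4: TL_total = 86.28 + 653.3 = 739.58

739.58 dB


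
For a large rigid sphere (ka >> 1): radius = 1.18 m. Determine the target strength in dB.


-4.58 dB


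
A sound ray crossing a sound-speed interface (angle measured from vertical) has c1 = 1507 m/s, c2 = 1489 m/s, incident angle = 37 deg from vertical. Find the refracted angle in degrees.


sin(theta2) = (c2/c1)*sin(theta1) = (1489/1507)*sin(37 deg) = 0.59463
theta2 = arcsin(0.59463) = 36.49

36.49 deg


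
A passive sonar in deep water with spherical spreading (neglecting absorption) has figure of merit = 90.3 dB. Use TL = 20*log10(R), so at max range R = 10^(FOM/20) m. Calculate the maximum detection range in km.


At max range FOM = TL, so 20*log10(R) = 90.3
R = 10^(90.3/20) = 32734.07 m = 32.73 km

32.73 km


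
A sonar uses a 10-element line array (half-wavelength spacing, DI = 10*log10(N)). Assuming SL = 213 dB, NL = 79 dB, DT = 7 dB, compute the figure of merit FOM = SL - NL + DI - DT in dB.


Step 1: DI = 10*log10(10) = 10.0 dB
Step 2: FOM = SL - NL + DI - DT = 213 - 79 + 10.0 - 7 = 137.0

137.0 dB


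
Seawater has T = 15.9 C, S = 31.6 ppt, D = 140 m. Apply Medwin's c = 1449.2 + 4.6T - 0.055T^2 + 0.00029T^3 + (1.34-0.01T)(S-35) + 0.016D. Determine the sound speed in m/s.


c = 1449.2 + 4.6*15.9 - 0.055*15.9^2 + 0.00029*15.9^3 + (1.34 - 0.01*15.9)*(31.6 - 35) + 0.016*140 = 1507.83

1507.83 m/s


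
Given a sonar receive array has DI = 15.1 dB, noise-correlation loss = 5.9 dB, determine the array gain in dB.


AG = DI - L_corr = 15.1 - 5.9 = 9.2

9.2 dB


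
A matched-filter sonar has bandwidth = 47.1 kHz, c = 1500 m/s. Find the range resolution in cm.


dR = c/(2*BW) = 1500 / (2 * 47.1e3) = 0.0159 m = 1.59 cm

1.59 cm


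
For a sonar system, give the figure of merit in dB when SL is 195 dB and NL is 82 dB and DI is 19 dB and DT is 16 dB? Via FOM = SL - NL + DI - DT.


FOM = SL - NL + DI - DT = 195 - 82 + 19 - 16 = 116

116 dB


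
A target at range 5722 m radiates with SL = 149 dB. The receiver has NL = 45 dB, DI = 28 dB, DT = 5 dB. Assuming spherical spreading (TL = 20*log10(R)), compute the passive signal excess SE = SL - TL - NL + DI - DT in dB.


Step 1: TL = 20*log10(5722) = 75.15 dB
Step 2: SE = 149 - 75.15 - 45 + 28 - 5 = 51.85

51.85 dB


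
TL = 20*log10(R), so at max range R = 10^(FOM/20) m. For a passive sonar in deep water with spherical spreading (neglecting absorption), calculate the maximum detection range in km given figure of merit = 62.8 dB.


At max range FOM = TL, so 20*log10(R) = 62.8
R = 10^(62.8/20) = 1380.38 m = 1.38 km

1.38 km


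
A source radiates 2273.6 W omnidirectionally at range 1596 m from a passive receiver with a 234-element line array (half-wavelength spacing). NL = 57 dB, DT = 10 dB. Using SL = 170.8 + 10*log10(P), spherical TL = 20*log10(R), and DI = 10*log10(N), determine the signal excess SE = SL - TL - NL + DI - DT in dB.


97.0 dB


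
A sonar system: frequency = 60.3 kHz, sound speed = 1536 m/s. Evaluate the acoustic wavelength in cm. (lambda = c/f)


lambda = c/f = 1536 / 60300 = 0.0255 m = 2.55 cm

2.55 cm


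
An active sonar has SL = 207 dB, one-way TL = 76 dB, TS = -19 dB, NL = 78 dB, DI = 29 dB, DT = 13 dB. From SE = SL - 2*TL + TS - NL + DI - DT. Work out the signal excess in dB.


SE = SL - 2*TL + TS - NL + DI - DT = 207 - 2*76 + (-19) - 78 + 29 - 13 = -26

-26 dB


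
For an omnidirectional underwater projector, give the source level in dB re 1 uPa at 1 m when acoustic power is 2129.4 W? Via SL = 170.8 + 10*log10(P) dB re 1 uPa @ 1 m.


SL = 170.8 + 10*log10(2129.4) = 170.8 + 33.28 = 204.08

204.08 dB


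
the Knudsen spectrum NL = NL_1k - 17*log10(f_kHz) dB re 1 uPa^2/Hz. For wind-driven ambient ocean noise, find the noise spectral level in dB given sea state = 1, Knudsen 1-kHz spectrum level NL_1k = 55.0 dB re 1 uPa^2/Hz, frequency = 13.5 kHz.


35.78 dB


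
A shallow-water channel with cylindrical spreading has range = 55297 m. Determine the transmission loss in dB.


TL = 10*log10(55297) = 47.43

47.43 dB


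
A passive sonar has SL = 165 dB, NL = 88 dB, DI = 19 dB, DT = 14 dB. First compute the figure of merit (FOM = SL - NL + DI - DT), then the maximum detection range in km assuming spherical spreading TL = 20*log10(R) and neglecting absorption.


Step 1: FOM = SL - NL + DI - DT = 165 - 88 + 19 - 14 = 82 dB
Step 2: at max range FOM = TL = 20*log10(R), so R = 10^(82/20) = 12589.25 m = 12.59 km

12.59 km


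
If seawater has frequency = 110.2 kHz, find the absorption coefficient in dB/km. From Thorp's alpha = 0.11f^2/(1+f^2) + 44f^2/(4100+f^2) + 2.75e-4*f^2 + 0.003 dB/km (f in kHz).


f^2 = 12144.04
alpha = 0.11*12144.04/(1+12144.04) + 44*12144.04/(4100+12144.04) + 2.75e-4*12144.04 + 0.003 = 36.347

36.347 dB/km


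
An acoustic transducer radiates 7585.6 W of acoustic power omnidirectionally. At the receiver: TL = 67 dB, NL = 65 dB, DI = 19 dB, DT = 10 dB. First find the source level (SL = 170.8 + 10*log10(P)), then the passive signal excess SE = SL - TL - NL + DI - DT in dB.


Step 1: SL = 170.8 + 10*log10(7585.6) = 209.6 dB
Step 2: SE = SL - TL - NL + DI - DT = 209.6 - 67 - 65 + 19 - 10 = 86.6

86.6 dB


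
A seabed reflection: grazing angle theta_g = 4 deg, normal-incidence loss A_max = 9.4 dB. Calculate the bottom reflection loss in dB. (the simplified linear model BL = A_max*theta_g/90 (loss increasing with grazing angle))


BL = A_max * theta_g / 90 = 9.4 * 4 / 90 = 0.42

0.42 dB


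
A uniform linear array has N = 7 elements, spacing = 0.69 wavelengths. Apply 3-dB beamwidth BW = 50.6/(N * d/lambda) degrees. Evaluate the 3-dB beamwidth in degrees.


BW = 50.6 / (7 * 0.69) = 50.6 / 4.83 = 10.48

10.48 deg


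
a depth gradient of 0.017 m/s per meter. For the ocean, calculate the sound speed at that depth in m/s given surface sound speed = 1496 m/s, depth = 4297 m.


c = 1496 + 0.017 * 4297 = 1569.049

1569.049 m/s


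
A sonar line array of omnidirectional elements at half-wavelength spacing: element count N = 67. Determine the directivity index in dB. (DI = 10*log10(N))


18.26 dB


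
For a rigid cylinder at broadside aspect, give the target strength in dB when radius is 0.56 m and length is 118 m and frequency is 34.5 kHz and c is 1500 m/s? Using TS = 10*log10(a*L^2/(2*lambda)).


lambda = 1500/34500 = 0.04348 m
TS = 10*log10(0.56*118^2/(2*0.04348)) = 49.53

49.53 dB


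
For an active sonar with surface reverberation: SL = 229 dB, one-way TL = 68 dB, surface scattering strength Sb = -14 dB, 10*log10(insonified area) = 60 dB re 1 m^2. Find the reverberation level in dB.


139 dB


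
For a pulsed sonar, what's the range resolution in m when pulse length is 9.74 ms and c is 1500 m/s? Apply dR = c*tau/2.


dR = c*tau/2 = 1500 * 9.74e-3 / 2 = 7.305

7.305 m


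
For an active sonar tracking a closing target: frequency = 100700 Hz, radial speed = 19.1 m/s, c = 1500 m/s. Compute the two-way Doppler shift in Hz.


fd = 2*f*v/c = 2 * 100700 * 19.1 / 1500 = 2564.49

2564.49 Hz


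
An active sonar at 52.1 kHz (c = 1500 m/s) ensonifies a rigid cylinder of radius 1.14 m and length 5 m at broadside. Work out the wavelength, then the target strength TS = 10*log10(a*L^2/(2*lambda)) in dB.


Step 1: lambda = c/f = 1500/52100 = 0.02879 m
Step 2: TS = 10*log10(a*L^2/(2*lambda)) = 10*log10(1.14*5^2/(2*0.02879)) = 26.95

26.95 dB


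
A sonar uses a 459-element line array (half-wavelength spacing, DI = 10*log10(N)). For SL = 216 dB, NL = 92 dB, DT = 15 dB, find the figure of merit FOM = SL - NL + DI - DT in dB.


Step 1: DI = 10*log10(459) = 26.62 dB
Step 2: FOM = SL - NL + DI - DT = 216 - 92 + 26.62 - 15 = 135.62

135.62 dB


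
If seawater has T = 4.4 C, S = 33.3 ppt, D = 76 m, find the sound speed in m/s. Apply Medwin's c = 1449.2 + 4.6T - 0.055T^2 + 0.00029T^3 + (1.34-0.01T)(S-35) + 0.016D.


c = 1449.2 + 4.6*4.4 - 0.055*4.4^2 + 0.00029*4.4^3 + (1.34 - 0.01*4.4)*(33.3 - 35) + 0.016*76 = 1467.41

1467.41 m/s


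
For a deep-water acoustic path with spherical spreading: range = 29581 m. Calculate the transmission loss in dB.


89.42 dB


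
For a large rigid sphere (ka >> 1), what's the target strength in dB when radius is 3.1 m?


TS = 10*log10(3.1^2 / 4) = 10*log10(2.4025) = 3.81

3.81 dB


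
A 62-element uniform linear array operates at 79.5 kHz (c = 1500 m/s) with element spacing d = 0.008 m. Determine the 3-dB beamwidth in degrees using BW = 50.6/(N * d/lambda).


Step 1: lambda = 1500/79500 = 0.01887 m
Step 2: d/lambda = 0.008/0.01887 = 0.424
Step 3: BW = 50.6/(N * d/lambda) = 50.6/(62 * 0.424) = 1.92

1.92 deg


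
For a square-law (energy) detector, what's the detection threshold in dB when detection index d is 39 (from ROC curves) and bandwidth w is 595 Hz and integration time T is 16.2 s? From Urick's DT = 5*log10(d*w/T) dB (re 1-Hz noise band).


DT = 5*log10(d*w/T) = 5*log10(39 * 595 / 16.2) = 5*log10(1432.41) = 15.78

15.78 dB


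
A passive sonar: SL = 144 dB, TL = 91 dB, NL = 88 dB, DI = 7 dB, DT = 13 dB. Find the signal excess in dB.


SE = SL - TL - NL + DI - DT = 144 - 91 - 88 + 7 - 13 = -41

-41 dB


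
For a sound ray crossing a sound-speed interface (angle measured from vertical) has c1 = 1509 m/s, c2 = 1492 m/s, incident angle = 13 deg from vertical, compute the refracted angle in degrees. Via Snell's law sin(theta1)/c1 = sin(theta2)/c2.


sin(theta2) = (c2/c1)*sin(theta1) = (1492/1509)*sin(13 deg) = 0.22242
theta2 = arcsin(0.22242) = 12.85

12.85 deg


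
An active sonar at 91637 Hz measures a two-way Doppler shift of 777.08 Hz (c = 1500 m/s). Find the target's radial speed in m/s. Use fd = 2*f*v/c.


From fd = 2*f*v/c, v = c*fd/(2*f) = 1500 * 777.08 / (2*91637) = 6.36

6.36 m/s


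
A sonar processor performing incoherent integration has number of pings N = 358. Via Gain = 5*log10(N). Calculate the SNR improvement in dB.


Gain = 5*log10(358) = 12.77

12.77 dB


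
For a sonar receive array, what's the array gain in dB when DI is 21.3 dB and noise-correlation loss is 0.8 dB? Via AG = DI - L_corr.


AG = DI - L_corr = 21.3 - 0.8 = 20.5

20.5 dB


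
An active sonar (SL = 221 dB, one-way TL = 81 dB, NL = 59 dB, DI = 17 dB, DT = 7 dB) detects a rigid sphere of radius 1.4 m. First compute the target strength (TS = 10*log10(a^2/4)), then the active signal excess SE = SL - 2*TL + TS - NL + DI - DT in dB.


Step 1: TS = 10*log10(1.4^2/4) = -3.1 dB
Step 2: SE = SL - 2*TL + TS - NL + DI - DT = 221 - 2*81 + (-3.1) - 59 + 17 - 7 = 6.9

6.9 dB


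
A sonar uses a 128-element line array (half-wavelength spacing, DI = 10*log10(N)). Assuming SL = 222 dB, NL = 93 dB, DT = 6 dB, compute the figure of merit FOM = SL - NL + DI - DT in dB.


Step 1: DI = 10*log10(128) = 21.07 dB
Step 2: FOM = SL - NL + DI - DT = 222 - 93 + 21.07 - 6 = 144.07

144.07 dB


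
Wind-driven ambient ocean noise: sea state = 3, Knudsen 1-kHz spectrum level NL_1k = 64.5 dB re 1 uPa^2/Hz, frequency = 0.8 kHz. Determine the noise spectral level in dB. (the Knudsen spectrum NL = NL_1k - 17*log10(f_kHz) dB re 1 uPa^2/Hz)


NL = NL_1k - 17*log10(f_kHz) = 64.5 - 17*log10(0.8) = 64.5 - (-1.65) = 66.15

66.15 dB


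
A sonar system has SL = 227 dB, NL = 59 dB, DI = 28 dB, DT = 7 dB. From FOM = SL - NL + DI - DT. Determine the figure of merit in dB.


FOM = SL - NL + DI - DT = 227 - 59 + 28 - 7 = 189

189 dB
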